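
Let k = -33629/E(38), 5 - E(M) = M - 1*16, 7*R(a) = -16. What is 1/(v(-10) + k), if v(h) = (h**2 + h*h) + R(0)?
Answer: 119/258931 ≈ 0.00045958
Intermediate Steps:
R(a) = -16/7 (R(a) = (1/7)*(-16) = -16/7)
E(M) = 21 - M (E(M) = 5 - (M - 1*16) = 5 - (M - 16) = 5 - (-16 + M) = 5 + (16 - M) = 21 - M)
k = 33629/17 (k = -33629/(21 - 1*38) = -33629/(21 - 38) = -33629/(-17) = -33629*(-1/17) = 33629/17 ≈ 1978.2)
v(h) = -16/7 + 2*h**2 (v(h) = (h**2 + h*h) - 16/7 = (h**2 + h**2) - 16/7 = 2*h**2 - 16/7 = -16/7 + 2*h**2)
1/(v(-10) + k) = 1/((-16/7 + 2*(-10)**2) + 33629/17) = 1/((-16/7 + 2*100) + 33629/17) = 1/((-16/7 + 200) + 33629/17) = 1/(1384/7 + 33629/17) = 1/(258931/119) = 119/258931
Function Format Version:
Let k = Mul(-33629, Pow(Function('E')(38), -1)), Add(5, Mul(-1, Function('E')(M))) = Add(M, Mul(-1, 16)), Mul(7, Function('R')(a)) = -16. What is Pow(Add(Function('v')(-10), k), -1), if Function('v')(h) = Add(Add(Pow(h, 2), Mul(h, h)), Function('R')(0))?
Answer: Rational(119, 258931) ≈ 0.00045958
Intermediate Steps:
Function('R')(a) = Rational(-16, 7) (Function('R')(a) = Mul(Rational(1, 7), -16) = Rational(-16, 7))
Function('E')(M) = Add(21, Mul(-1, M)) (Function('E')(M) = Add(5, Mul(-1, Add(M, Mul(-1, 16)))) = Add(5, Mul(-1, Add(M, -16))) = Add(5, Mul(-1, Add(-16, M))) = Add(5, Add(16, Mul(-1, M))) = Add(21, Mul(-1, M)))
k = Rational(33629, 17) (k = Mul(-33629, Pow(Add(21, Mul(-1, 38)), -1)) = Mul(-33629, Pow(Add(21, -38), -1)) = Mul(-33629, Pow(-17, -1)) = Mul(-33629, Rational(-1, 17)) = Rational(33629, 17) ≈ 1978.2)
Function('v')(h) = Add(Rational(-16, 7), Mul(2, Pow(h, 2))) (Function('v')(h) = Add(Add(Pow(h, 2), Mul(h, h)), Rational(-16, 7)) = Add(Add(Pow(h, 2), Pow(h, 2)), Rational(-16, 7)) = Add(Mul(2, Pow(h, 2)), Rational(-16, 7)) = Add(Rational(-16, 7), Mul(2, Pow(h, 2))))
Pow(Add(Function('v')(-10), k), -1) = Pow(Add(Add(Rational(-16, 7), Mul(2, Pow(-10, 2))), Rational(33629, 17)), -1) = Pow(Add(Add(Rational(-16, 7), Mul(2, 100)), Rational(33629, 17)), -1) = Pow(Add(Add(Rational(-16, 7), 200), Rational(33629, 17)), -1) = Pow(Add(Rational(1384, 7), Rational(33629, 17)), -1) = Pow(Rational(258931, 119), -1) = Rational(119, 258931)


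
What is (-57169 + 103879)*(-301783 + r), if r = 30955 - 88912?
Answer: -16803455400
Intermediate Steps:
r = -57957
(-57169 + 103879)*(-301783 + r) = (-57169 + 103879)*(-301783 - 57957) = 46710*(-359740) = -16803455400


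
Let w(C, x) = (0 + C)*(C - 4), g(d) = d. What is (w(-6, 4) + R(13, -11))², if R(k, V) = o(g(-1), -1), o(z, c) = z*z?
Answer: 3721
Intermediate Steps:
w(C, x) = C*(-4 + C)
o(z, c) = z²
R(k, V) = 1 (R(k, V) = (-1)² = 1)
(w(-6, 4) + R(13, -11))² = (-6*(-4 - 6) + 1)² = (-6*(-10) + 1)² = (60 + 1)² = 61² = 3721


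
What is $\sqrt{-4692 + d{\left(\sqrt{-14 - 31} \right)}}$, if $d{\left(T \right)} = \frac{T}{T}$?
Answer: $i \sqrt{4691} \approx 68.491 i$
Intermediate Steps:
$d{\left(T \right)} = 1$
$\sqrt{-4692 + d{\left(\sqrt{-14 - 31} \right)}} = \sqrt{-4692 + 1} = \sqrt{-4691} = i \sqrt{4691}$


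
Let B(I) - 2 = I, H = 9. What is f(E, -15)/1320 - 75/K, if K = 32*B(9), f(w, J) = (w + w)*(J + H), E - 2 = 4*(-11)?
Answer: 27/160 ≈ 0.16875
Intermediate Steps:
B(I) = 2 + I
E = -42 (E = 2 + 4*(-11) = 2 - 44 = -42)
f(w, J) = 2*w*(9 + J) (f(w, J) = (w + w)*(J + 9) = (2*w)*(9 + J) = 2*w*(9 + J))
K = 352 (K = 32*(2 + 9) = 32*11 = 352)
f(E, -15)/1320 - 75/K = (2*(-42)*(9 - 15))/1320 - 75/352 = (2*(-42)*(-6))*(1/1320) - 75*1/352 = 504*(1/1320) - 75/352 = 21/55 - 75/352 = 27/160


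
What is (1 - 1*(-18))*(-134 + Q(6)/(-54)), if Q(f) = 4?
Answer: -68780/27 ≈ -2547.4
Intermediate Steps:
(1 - 1*(-18))*(-134 + Q(6)/(-54)) = (1 - 1*(-18))*(-134 + 4/(-54)) = (1 + 18)*(-134 + 4*(-1/54)) = 19*(-134 - 2/27) = 19*(-3620/27) = -68780/27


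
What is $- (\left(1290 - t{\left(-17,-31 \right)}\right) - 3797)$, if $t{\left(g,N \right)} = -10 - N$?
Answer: $2528$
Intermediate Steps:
$- (\left(1290 - t{\left(-17,-31 \right)}\right) - 3797) = - (\left(1290 - \left(-10 - -31\right)\right) - 3797) = - (\left(1290 - \left(-10 + 31\right)\right) - 3797) = - (\left(1290 - 21\right) - 3797) = - (1269 - 3797) = \left(-1\right) \left(-2528\right) = 2528$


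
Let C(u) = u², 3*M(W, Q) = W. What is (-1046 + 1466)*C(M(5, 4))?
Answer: 3500/3 ≈ 1166.7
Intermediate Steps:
M(W, Q) = W/3
(-1046 + 1466)*C(M(5, 4)) = (-1046 + 1466)*((⅓)*5)² = 420*(5/3)² = 420*(25/9) = 3500/3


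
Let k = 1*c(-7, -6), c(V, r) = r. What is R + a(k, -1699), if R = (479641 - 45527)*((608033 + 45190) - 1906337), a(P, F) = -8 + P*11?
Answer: -543994331070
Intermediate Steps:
k = -6 (k = 1*(-6) = -6)
a(P, F) = -8 + 11*P
R = -543994330996 (R = 434114*(653223 - 1906337) = 434114*(-1253114) = -543994330996)
R + a(k, -1699) = -543994330996 + (-8 + 11*(-6)) = -543994330996 + (-8 - 66) = -543994330996 - 74 = -543994331070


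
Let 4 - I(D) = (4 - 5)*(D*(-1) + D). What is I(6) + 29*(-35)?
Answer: -1011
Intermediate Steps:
I(D) = 4 (I(D) = 4 - (4 - 5)*(D*(-1) + D) = 4 - (-1)*(-D + D) = 4 - (-1)*0 = 4 - 1*0 = 4 + 0 = 4)
I(6) + 29*(-35) = 4 + 29*(-35) = 4 - 1015 = -1011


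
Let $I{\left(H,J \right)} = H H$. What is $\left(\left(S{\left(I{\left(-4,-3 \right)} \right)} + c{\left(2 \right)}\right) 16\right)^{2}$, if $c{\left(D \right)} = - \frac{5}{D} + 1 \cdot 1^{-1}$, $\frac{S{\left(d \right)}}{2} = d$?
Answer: $238144$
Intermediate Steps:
$I{\left(H,J \right)} = H^{2}$
$S{\left(d \right)} = 2 d$
$c{\left(D \right)} = 1 - \frac{5}{D}$ ($c{\left(D \right)} = - \frac{5}{D} + 1 \cdot 1 = - \frac{5}{D} + 1 = 1 - \frac{5}{D}$)
$\left(\left(S{\left(I{\left(-4,-3 \right)} \right)} + c{\left(2 \right)}\right) 16\right)^{2} = \left(\left(2 \left(-4\right)^{2} + \frac{-5 + 2}{2}\right) 16\right)^{2} = \left(\left(2 \cdot 16 + \frac{1}{2} \left(-3\right)\right) 16\right)^{2} = \left(\left(32 - \frac{3}{2}\right) 16\right)^{2} = \left(\frac{61}{2} \cdot 16\right)^{2} = 488^{2} = 238144$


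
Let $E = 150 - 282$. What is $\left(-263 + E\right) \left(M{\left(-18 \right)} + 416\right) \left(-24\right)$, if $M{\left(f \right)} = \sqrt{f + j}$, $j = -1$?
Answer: $3943680 + 9480 i \sqrt{19} \approx 3.9437 \cdot 10^{6} + 41322.0 i$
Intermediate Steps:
$E = -132$
$M{\left(f \right)} = \sqrt{-1 + f}$ ($M{\left(f \right)} = \sqrt{f - 1} = \sqrt{-1 + f}$)
$\left(-263 + E\right) \left(M{\left(-18 \right)} + 416\right) \left(-24\right) = \left(-263 - 132\right) \left(\sqrt{-1 - 18} + 416\right) \left(-24\right) = - 395 \left(\sqrt{-19} + 416\right) \left(-24\right) = - 395 \left(i \sqrt{19} + 416\right) \left(-24\right) = - 395 \left(416 + i \sqrt{19}\right) \left(-24\right) = \left(-164320 - 395 i \sqrt{19}\right) \left(-24\right) = 3943680 + 9480 i \sqrt{19}$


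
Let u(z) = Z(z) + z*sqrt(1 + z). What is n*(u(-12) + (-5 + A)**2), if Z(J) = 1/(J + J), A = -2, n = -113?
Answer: -132775/24 + 1356*I*sqrt(11) ≈ -5532.3 + 4497.3*I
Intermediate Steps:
Z(J) = 1/(2*J)
u(z) = 1/(2*z) + z*sqrt(1 + z)
n*(u(-12) + (-5 + A)**2) = -113*(((1/2)/(-12) - 12*sqrt(1 - 12)) + (-5 - 2)**2) = -113*(((1/2)*(-1/12) - 12*I*sqrt(11)) + (-7)**2) = -113*((-1/24 - 12*I*sqrt(11)) + 49) = -113*(1175/24 - 12*I*sqrt(11)) = -132775/24 + 1356*I*sqrt(11)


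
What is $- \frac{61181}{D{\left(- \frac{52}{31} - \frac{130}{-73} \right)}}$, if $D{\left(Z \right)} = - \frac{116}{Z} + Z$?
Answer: $\frac{16198954551}{297000424} \approx 54.542$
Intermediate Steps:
$D{\left(Z \right)} = Z - \frac{116}{Z}$
$- \frac{61181}{D{\left(- \frac{52}{31} - \frac{130}{-73} \right)}} = - \frac{61181}{\left(- \frac{52}{31} - \frac{130}{-73}\right) - \frac{116}{- \frac{52}{31} - \frac{130}{-73}}} = - \frac{61181}{\left(\left(-52\right) \frac{1}{31} - - \frac{130}{73}\right) - \frac{116}{\left(-52\right) \frac{1}{31} - - \frac{130}{73}}} = - \frac{61181}{\left(- \frac{52}{31} + \frac{130}{73}\right) - \frac{116}{- \frac{52}{31} + \frac{130}{73}}} = - \frac{61181}{\frac{234}{2263} - \frac{116}{\frac{234}{2263}}} = - \frac{61181}{\frac{234}{2263} - \frac{131254}{117}} = - \frac{61181}{- \frac{297000424}{264771}} = \left(-61181\right) \left(- \frac{264771}{297000424}\right) = \frac{16198954551}{297000424}$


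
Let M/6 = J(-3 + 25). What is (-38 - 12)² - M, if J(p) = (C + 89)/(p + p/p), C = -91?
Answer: 57512/23 ≈ 2500.5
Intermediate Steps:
J(p) = -2/(1 + p) (J(p) = (-91 + 89)/(p + p/p) = -2/(p + 1) = -2/(1 + p))
M = -12/23 (M = 6*(-2/(1 + (-3 + 25))) = 6*(-2/(1 + 22)) = 6*(-2/23) = -12/23 ≈ -0.52174)
(-38 - 12)² - M = (-38 - 12)² - 1*(-12/23) = (-50)² + 12/23 = 2500 + 12/23 = 57512/23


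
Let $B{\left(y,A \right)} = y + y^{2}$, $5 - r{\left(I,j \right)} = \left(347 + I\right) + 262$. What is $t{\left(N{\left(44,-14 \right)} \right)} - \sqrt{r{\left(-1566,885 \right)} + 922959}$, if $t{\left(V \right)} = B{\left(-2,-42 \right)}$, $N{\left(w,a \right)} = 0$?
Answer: $2 - \sqrt{923921} \approx -959.21$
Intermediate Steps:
$r{\left(I,j \right)} = -604 - I$ ($r{\left(I,j \right)} = 5 - \left(\left(347 + I\right) + 262\right) = 5 - \left(609 + I\right) = -604 - I$)
$t{\left(V \right)} = 2$ ($t{\left(V \right)} = - 2 \left(1 - 2\right) = \left(-2\right) \left(-1\right) = 2$)
$t{\left(N{\left(44,-14 \right)} \right)} - \sqrt{r{\left(-1566,885 \right)} + 922959} = 2 - \sqrt{\left(-604 - -1566\right) + 922959} = 2 - \sqrt{\left(-604 + 1566\right) + 922959} = 2 - \sqrt{962 + 922959} = 2 - \sqrt{923921}$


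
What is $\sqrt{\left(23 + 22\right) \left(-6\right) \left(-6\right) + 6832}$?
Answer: $2 \sqrt{2113} \approx 91.935$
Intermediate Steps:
$\sqrt{\left(23 + 22\right) \left(-6\right) \left(-6\right) + 6832} = \sqrt{45 \left(-6\right) \left(-6\right) + 6832} = \sqrt{\left(-270\right) \left(-6\right) + 6832} = \sqrt{1620 + 6832} = \sqrt{8452} = 2 \sqrt{2113}$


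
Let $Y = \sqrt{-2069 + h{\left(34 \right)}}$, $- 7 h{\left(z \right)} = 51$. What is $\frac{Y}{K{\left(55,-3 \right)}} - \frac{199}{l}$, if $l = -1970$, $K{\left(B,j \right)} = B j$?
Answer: $\frac{199}{1970} - \frac{13 i \sqrt{602}}{1155} \approx 0.10102 - 0.27616 i$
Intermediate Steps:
$h{\left(z \right)} = - \frac{51}{7}$ ($h{\left(z \right)} = \left(- \frac{1}{7}\right) 51 = - \frac{51}{7}$)
$Y = \frac{13 i \sqrt{602}}{7}$ ($Y = \sqrt{-2069 - \frac{51}{7}} = \sqrt{- \frac{14534}{7}} = \frac{13 i \sqrt{602}}{7} \approx 45.566 i$)
$\frac{Y}{K{\left(55,-3 \right)}} - \frac{199}{l} = \frac{\frac{13}{7} i \sqrt{602}}{55 \left(-3\right)} - \frac{199}{-1970} = \frac{\frac{13}{7} i \sqrt{602}}{-165} - - \frac{199}{1970} = \frac{13 i \sqrt{602}}{7} \left(- \frac{1}{165}\right) + \frac{199}{1970} = - \frac{13 i \sqrt{602}}{1155} + \frac{199}{1970} = \frac{199}{1970} - \frac{13 i \sqrt{602}}{1155}$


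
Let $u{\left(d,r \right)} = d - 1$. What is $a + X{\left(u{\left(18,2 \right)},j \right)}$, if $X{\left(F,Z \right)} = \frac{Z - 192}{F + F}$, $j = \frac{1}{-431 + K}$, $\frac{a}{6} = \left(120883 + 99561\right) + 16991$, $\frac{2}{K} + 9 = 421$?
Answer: $\frac{2150219456987}{1509345} \approx 1.4246 \cdot 10^{6}$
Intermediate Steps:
$K = \frac{1}{206}$ ($K = \frac{2}{-9 + 421} = \frac{2}{412} = 2 \cdot \frac{1}{412} = \frac{1}{206} \approx 0.0048544$)
$a = 1424610$ ($a = 6 \left(\left(120883 + 99561\right) + 16991\right) = 6 \left(220444 + 16991\right) = 6 \cdot 237435 = 1424610$)
$j = - \frac{206}{88785}$ ($j = \frac{1}{-431 + \frac{1}{206}} = \frac{1}{- \frac{88785}{206}} = - \frac{206}{88785} \approx -0.0023202$)
$u{\left(d,r \right)} = -1 + d$ ($u{\left(d,r \right)} = d - 1 = -1 + d$)
$X{\left(F,Z \right)} = \frac{-192 + Z}{2 F}$
$a + X{\left(u{\left(18,2 \right)},j \right)} = 1424610 + \frac{-192 - \frac{206}{88785}}{2 \left(-1 + 18\right)} = 1424610 + \frac{1}{2} \cdot \frac{1}{17} \left(- \frac{17046926}{88785}\right) = 1424610 - \frac{8523463}{1509345} = \frac{2150219456987}{1509345}$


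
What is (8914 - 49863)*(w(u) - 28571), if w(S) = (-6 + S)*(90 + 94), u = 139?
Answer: 167849951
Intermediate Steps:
w(S) = -1104 + 184*S (w(S) = (-6 + S)*184 = -1104 + 184*S)
(8914 - 49863)*(w(u) - 28571) = (8914 - 49863)*((-1104 + 184*139) - 28571) = -40949*((-1104 + 25576) - 28571) = -40949*(24472 - 28571) = -40949*(-4099) = 167849951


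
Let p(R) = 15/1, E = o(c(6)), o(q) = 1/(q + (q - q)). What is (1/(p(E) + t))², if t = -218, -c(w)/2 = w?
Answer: 1/41209 ≈ 2.4267e-5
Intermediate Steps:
c(w) = -2*w
o(q) = 1/q (o(q) = 1/(q + 0) = 1/q)
E = -1/12 (E = 1/(-2*6) = 1/(-12) = -1/12 ≈ -0.083333)
p(R) = 15 (p(R) = 15*1 = 15)
(1/(p(E) + t))² = (1/(15 - 218))² = (1/(-203))² = (-1/203)² = 1/41209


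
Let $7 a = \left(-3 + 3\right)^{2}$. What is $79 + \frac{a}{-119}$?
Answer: $79$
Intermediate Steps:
$a = 0$ ($a = \frac{\left(-3 + 3\right)^{2}}{7} = \frac{0^{2}}{7} = \frac{1}{7} \cdot 0 = 0$)
$79 + \frac{a}{-119} = 79 + \frac{0}{-119} = 79 + 0 \left(- \frac{1}{119}\right) = 79 + 0 = 79$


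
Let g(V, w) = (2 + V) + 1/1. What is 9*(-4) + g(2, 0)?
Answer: -31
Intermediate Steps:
g(V, w) = 3 + V (g(V, w) = (2 + V) + 1 = 3 + V)
9*(-4) + g(2, 0) = 9*(-4) + (3 + 2) = -36 + 5 = -31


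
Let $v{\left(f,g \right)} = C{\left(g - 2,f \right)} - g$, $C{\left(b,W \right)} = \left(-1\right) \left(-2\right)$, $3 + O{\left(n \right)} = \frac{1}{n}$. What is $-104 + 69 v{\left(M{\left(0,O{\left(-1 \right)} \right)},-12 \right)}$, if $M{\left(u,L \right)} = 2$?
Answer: $862$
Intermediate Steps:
$O{\left(n \right)} = -3 + \frac{1}{n}$
$C{\left(b,W \right)} = 2$
$v{\left(f,g \right)} = 2 - g$
$-104 + 69 v{\left(M{\left(0,O{\left(-1 \right)} \right)},-12 \right)} = -104 + 69 \left(2 - -12\right) = -104 + 69 \left(2 + 12\right) = -104 + 69 \cdot 14 = -104 + 966 = 862$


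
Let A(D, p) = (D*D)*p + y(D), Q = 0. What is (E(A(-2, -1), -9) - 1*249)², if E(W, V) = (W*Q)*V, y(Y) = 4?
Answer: 62001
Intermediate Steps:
A(D, p) = 4 + p*D² (A(D, p) = (D*D)*p + 4 = D²*p + 4 = p*D² + 4 = 4 + p*D²)
E(W, V) = 0 (E(W, V) = (W*0)*V = 0*V = 0)
(E(A(-2, -1), -9) - 1*249)² = (0 - 1*249)² = (0 - 249)² = (-249)² = 62001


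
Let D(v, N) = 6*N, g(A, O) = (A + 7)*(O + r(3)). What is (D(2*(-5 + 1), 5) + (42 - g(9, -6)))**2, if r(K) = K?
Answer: 14400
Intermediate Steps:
g(A, O) = (3 + O)*(7 + A) (g(A, O) = (A + 7)*(O + 3) = (7 + A)*(3 + O) = (3 + O)*(7 + A))
(D(2*(-5 + 1), 5) + (42 - g(9, -6)))**2 = (6*5 + (42 - (21 + 3*9 + 7*(-6) + 9*(-6))))**2 = (30 + (42 - (21 + 27 - 42 - 54)))**2 = (30 + (42 - 1*(-48)))**2 = (30 + (42 + 48))**2 = (30 + 90)**2 = 120**2 = 14400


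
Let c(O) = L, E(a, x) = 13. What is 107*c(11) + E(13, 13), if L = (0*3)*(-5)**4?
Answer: 13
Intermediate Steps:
L = 0 (L = 0*625 = 0)
c(O) = 0
107*c(11) + E(13, 13) = 107*0 + 13 = 0 + 13 = 13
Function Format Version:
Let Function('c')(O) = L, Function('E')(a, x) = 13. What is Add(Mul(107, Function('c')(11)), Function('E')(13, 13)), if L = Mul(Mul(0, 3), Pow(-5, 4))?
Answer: 13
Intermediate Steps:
L = 0 (L = Mul(0, 625) = 0)
Function('c')(O) = 0
Add(Mul(107, Function('c')(11)), Function('E')(13, 13)) = Add(Mul(107, 0), 13) = Add(0, 13) = 13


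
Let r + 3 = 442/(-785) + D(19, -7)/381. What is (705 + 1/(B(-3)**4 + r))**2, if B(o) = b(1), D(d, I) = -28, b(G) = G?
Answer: 308724780244505625/621814256704 ≈ 4.9649e+5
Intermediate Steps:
B(o) = 1
r = -1087637/299085 (r = -3 + (442/(-785) - 28/381) = -3 + (442*(-1/785) - 28*1/381) = -3 + (-442/785 - 28/381) = -3 - 190382/299085 = -1087637/299085 ≈ -3.6365)
(705 + 1/(B(-3)**4 + r))**2 = (705 + 1/(1**4 - 1087637/299085))**2 = (705 + 1/(1 - 1087637/299085))**2 = (705 + 1/(-788552/299085))**2 = (705 - 299085/788552)**2 = (555630075/788552)**2 = 308724780244505625/621814256704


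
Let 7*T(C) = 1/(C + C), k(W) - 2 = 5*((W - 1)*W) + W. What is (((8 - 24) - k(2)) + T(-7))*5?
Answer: -14705/98 ≈ -150.05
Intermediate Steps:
k(W) = 2 + W + 5*W*(-1 + W) (k(W) = 2 + (5*((W - 1)*W) + W) = 2 + (5*((-1 + W)*W) + W) = 2 + (5*(W*(-1 + W)) + W) = 2 + (5*W*(-1 + W) + W) = 2 + (W + 5*W*(-1 + W)) = 2 + W + 5*W*(-1 + W))
T(C) = 1/(14*C) (T(C) = 1/(7*(C + C)) = 1/(7*((2*C))) = (1/(2*C))/7 = 1/(14*C))
(((8 - 24) - k(2)) + T(-7))*5 = (((8 - 24) - (2 - 4*2 + 5*2**2)) + (1/14)/(-7))*5 = ((-16 - (2 - 8 + 5*4)) + (1/14)*(-1/7))*5 = ((-16 - (2 - 8 + 20)) - 1/98)*5 = ((-16 - 1*14) - 1/98)*5 = ((-16 - 14) - 1/98)*5 = (-30 - 1/98)*5 = -2941/98*5 = -14705/98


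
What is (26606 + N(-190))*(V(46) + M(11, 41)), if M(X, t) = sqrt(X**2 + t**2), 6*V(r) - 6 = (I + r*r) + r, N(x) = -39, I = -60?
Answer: 28001618/3 + 26567*sqrt(1802) ≈ 1.0462e+7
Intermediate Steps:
V(r) = -9 + r/6 + r**2/6 (V(r) = 1 + ((-60 + r*r) + r)/6 = 1 + ((-60 + r**2) + r)/6 = 1 + (-60 + r + r**2)/6 = 1 + (-10 + r/6 + r**2/6) = -9 + r/6 + r**2/6)
(26606 + N(-190))*(V(46) + M(11, 41)) = (26606 - 39)*((-9 + (1/6)*46 + (1/6)*46**2) + sqrt(11**2 + 41**2)) = 26567*((-9 + 23/3 + (1/6)*2116) + sqrt(121 + 1681)) = 26567*((-9 + 23/3 + 1058/3) + sqrt(1802)) = 26567*(1054/3 + sqrt(1802)) = 28001618/3 + 26567*sqrt(1802)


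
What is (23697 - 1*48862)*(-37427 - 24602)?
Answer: 1560959785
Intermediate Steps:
(23697 - 1*48862)*(-37427 - 24602) = (23697 - 48862)*(-62029) = -25165*(-62029) = 1560959785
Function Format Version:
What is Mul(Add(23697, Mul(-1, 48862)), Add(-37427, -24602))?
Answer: 1560959785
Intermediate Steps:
Mul(Add(23697, Mul(-1, 48862)), Add(-37427, -24602)) = Mul(Add(23697, -48862), -62029) = Mul(-25165, -62029) = 1560959785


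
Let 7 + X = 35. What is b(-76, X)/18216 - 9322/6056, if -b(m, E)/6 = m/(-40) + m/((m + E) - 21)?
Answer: -2442580057/1585793880 ≈ -1.5403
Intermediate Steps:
X = 28 (X = -7 + 35 = 28)
b(m, E) = 3*m/20 - 6*m/(-21 + E + m) (b(m, E) = -6*(m/(-40) + m/((m + E) - 21)) = -6*(m*(-1/40) + m/((E + m) - 21)) = -6*(-m/40 + m/(-21 + E + m)) = 3*m/20 - 6*m/(-21 + E + m))
b(-76, X)/18216 - 9322/6056 = ((3/20)*(-76)*(-61 + 28 - 76)/(-21 + 28 - 76))/18216 - 9322/6056 = ((3/20)*(-76)*(-109)/(-69))*(1/18216) - 9322*1/6056 = ((3/20)*(-76)*(-1/69)*(-109))*(1/18216) - 4661/3028 = -2071/115*1/18216 - 4661/3028 = -2071/2094840 - 4661/3028 = -2442580057/1585793880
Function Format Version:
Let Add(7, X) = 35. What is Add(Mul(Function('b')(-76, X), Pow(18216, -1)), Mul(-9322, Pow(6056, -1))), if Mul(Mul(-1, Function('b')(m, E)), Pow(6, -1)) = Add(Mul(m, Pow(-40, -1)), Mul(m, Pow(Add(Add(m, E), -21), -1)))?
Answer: Rational(-2442580057, 1585793880) ≈ -1.5403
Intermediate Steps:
X = 28 (X = Add(-7, 35) = 28)
Function('b')(m, E) = Add(Mul(Rational(3, 20), m), Mul(-6, m, Pow(Add(-21, E, m), -1))) (Function('b')(m, E) = Mul(-6, Add(Mul(m, Pow(-40, -1)), Mul(m, Pow(Add(Add(m, E), -21), -1)))) = Mul(-6, Add(Mul(m, Rational(-1, 40)), Mul(m, Pow(Add(Add(E, m), -21), -1)))) = Mul(-6, Add(Mul(Rational(-1, 40), m), Mul(m, Pow(Add(-21, E, m), -1)))) = Add(Mul(Rational(3, 20), m), Mul(-6, m, Pow(Add(-21, E, m), -1))))
Add(Mul(Function('b')(-76, X), Pow(18216, -1)), Mul(-9322, Pow(6056, -1))) = Add(Mul(Mul(Rational(3, 20), -76, Pow(Add(-21, 28, -76), -1), Add(-61, 28, -76)), Pow(18216, -1)), Mul(-9322, Pow(6056, -1))) = Add(Mul(Mul(Rational(3, 20), -76, Pow(-69, -1), -109), Rational(1, 18216)), Mul(-9322, Rational(1, 6056))) = Add(Mul(Mul(Rational(3, 20), -76, Rational(-1, 69), -109), Rational(1, 18216)), Rational(-4661, 3028)) = Add(Mul(Rational(-2071, 115), Rational(1, 18216)), Rational(-4661, 3028)) = Add(Rational(-2071, 2094840), Rational(-4661, 3028)) = Rational(-2442580057, 1585793880)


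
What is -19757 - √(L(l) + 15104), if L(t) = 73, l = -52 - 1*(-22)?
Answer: -19757 - √15177 ≈ -19880.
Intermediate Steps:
l = -30 (l = -52 + 22 = -30)
-19757 - √(L(l) + 15104) = -19757 - √(73 + 15104) = -19757 - √15177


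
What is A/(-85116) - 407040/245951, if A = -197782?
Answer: 6999532021/10467182658 ≈ 0.66871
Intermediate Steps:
A/(-85116) - 407040/245951 = -197782/(-85116) - 407040/245951 = -197782*(-1/85116) - 407040*1/245951 = 98891/42558 - 407040/245951 = 6999532021/10467182658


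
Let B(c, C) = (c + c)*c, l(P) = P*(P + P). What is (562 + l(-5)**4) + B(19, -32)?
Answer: 6251284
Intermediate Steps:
l(P) = 2*P**2 (l(P) = P*(2*P) = 2*P**2)
B(c, C) = 2*c**2 (B(c, C) = (2*c)*c = 2*c**2)
(562 + l(-5)**4) + B(19, -32) = (562 + (2*(-5)**2)**4) + 2*19**2 = (562 + (2*25)**4) + 2*361 = (562 + 50**4) + 722 = (562 + 6250000) + 722 = 6250562 + 722 = 6251284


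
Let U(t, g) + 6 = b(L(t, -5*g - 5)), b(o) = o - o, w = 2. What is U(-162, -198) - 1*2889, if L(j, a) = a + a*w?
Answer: -2895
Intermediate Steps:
L(j, a) = 3*a (L(j, a) = a + a*2 = a + 2*a = 3*a)
b(o) = 0
U(t, g) = -6 (U(t, g) = -6 + 0 = -6)
U(-162, -198) - 1*2889 = -6 - 1*2889 = -6 - 2889 = -2895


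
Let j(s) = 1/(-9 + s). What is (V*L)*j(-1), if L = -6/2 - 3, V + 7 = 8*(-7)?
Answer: -189/5 ≈ -37.800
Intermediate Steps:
V = -63 (V = -7 + 8*(-7) = -7 - 56 = -63)
L = -6 (L = -6/2 - 3 = -1*3 - 3 = -3 - 3 = -6)
(V*L)*j(-1) = (-63*(-6))/(-9 - 1) = 378/(-10) = 378*(-⅒) = -189/5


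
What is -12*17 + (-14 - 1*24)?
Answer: -242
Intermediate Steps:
-12*17 + (-14 - 1*24) = -204 + (-14 - 24) = -204 - 38 = -242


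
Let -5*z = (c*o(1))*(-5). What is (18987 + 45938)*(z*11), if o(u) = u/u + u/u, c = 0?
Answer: 0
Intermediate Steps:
o(u) = 2 (o(u) = 1 + 1 = 2)
z = 0 (z = -0*2*(-5)/5 = -0*(-5) = -1/5*0 = 0)
(18987 + 45938)*(z*11) = (18987 + 45938)*(0*11) = 64925*0 = 0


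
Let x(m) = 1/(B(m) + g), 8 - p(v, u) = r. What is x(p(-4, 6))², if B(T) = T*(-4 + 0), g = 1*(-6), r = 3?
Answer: 1/676 ≈ 0.0014793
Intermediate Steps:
p(v, u) = 5 (p(v, u) = 8 - 1*3 = 8 - 3 = 5)
g = -6
B(T) = -4*T (B(T) = T*(-4) = -4*T)
x(m) = 1/(-6 - 4*m) (x(m) = 1/(-4*m - 6) = 1/(-6 - 4*m))
x(p(-4, 6))² = (-1/(6 + 4*5))² = (-1/(6 + 20))² = (-1/26)² = 1/676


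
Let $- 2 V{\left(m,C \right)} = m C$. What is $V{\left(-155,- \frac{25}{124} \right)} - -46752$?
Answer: $\frac{373891}{8} \approx 46736.0$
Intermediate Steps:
$V{\left(m,C \right)} = - \frac{C m}{2}$ ($V{\left(m,C \right)} = - \frac{m C}{2} = - \frac{C m}{2}$)
$V{\left(-155,- \frac{25}{124} \right)} - -46752 = \left(- \frac{1}{2}\right) \left(- \frac{25}{124}\right) \left(-155\right) - -46752 = \left(- \frac{1}{2}\right) \left(\left(-25\right) \frac{1}{124}\right) \left(-155\right) + 46752 = \left(- \frac{1}{2}\right) \left(- \frac{25}{124}\right) \left(-155\right) + 46752 = - \frac{125}{8} + 46752 = \frac{373891}{8}$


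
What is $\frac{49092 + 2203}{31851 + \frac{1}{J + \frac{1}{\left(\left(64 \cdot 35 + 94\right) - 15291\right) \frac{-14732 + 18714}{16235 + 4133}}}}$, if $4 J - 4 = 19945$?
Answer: $\frac{5279610021694493}{3278308994241405} \approx 1.6105$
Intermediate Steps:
$J = \frac{19949}{4}$ ($J = 1 + \frac{1}{4} \cdot 19945 = 1 + \frac{19945}{4} = \frac{19949}{4} \approx 4987.3$)
$\frac{49092 + 2203}{31851 + \frac{1}{J + \frac{1}{\left(\left(64 \cdot 35 + 94\right) - 15291\right) \frac{-14732 + 18714}{16235 + 4133}}}} = \frac{49092 + 2203}{31851 + \frac{1}{\frac{19949}{4} + \frac{1}{\left(\left(64 \cdot 35 + 94\right) - 15291\right) \frac{-14732 + 18714}{16235 + 4133}}}} = \frac{51295}{31851 + \frac{1}{\frac{19949}{4} + \frac{1}{\left(\left(2240 + 94\right) - 15291\right) \frac{3982}{20368}}}} = \frac{51295}{31851 + \frac{1}{\frac{19949}{4} + \frac{1}{\left(2334 - 15291\right) 3982 \cdot \frac{1}{20368}}}} = \frac{51295}{31851 + \frac{1}{\frac{19949}{4} + \frac{1}{\left(-12957\right) \frac{1991}{10184}}}} = \frac{51295}{31851 + \frac{1}{\frac{19949}{4} - \frac{10184}{25797387}}} = \frac{51295}{31851 + \frac{1}{\frac{514632032527}{103189548}}} = \frac{51295}{31851 + \frac{103189548}{514632032527}} = \frac{51295}{\frac{16391544971207025}{514632032527}} = 51295 \cdot \frac{514632032527}{16391544971207025} = \frac{5279610021694493}{3278308994241405}$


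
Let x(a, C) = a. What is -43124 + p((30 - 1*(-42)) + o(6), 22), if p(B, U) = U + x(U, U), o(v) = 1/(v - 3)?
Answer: -43080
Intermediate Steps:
o(v) = 1/(-3 + v)
p(B, U) = 2*U (p(B, U) = U + U = 2*U)
-43124 + p((30 - 1*(-42)) + o(6), 22) = -43124 + 2*22 = -43124 + 44 = -43080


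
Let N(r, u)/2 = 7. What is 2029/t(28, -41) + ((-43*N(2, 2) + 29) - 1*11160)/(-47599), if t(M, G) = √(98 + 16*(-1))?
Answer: 11733/47599 + 2029*√82/82 ≈ 224.31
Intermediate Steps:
N(r, u) = 14 (N(r, u) = 2*7 = 14)
t(M, G) = √82 (t(M, G) = √(98 - 16) = √82)
2029/t(28, -41) + ((-43*N(2, 2) + 29) - 1*11160)/(-47599) = 2029/(√82) + ((-43*14 + 29) - 1*11160)/(-47599) = 2029*(√82/82) + ((-602 + 29) - 11160)*(-1/47599) = 2029*√82/82 + (-573 - 11160)*(-1/47599) = 2029*√82/82 - 11733*(-1/47599) = 2029*√82/82 + 11733/47599 = 11733/47599 + 2029*√82/82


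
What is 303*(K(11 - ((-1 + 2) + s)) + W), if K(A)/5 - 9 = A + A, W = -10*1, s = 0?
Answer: 40905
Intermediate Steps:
W = -10
K(A) = 45 + 10*A (K(A) = 45 + 5*(A + A) = 45 + 5*(2*A) = 45 + 10*A)
303*(K(11 - ((-1 + 2) + s)) + W) = 303*((45 + 10*(11 - ((-1 + 2) + 0))) - 10) = 303*((45 + 10*(11 - (1 + 0))) - 10) = 303*((45 + 10*(11 - 1*1)) - 10) = 303*((45 + 10*(11 - 1)) - 10) = 303*((45 + 10*10) - 10) = 303*((45 + 100) - 10) = 303*(145 - 10) = 303*135 = 40905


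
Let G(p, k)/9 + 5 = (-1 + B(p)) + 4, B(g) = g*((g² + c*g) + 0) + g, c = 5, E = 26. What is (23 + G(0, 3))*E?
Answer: 130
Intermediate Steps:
B(g) = g + g*(g² + 5*g) (B(g) = g*((g² + 5*g) + 0) + g = g*(g² + 5*g) + g = g + g*(g² + 5*g))
G(p, k) = -18 + 9*p*(1 + p² + 5*p) (G(p, k) = -45 + 9*((-1 + p*(1 + p² + 5*p)) + 4) = -45 + 9*(3 + p*(1 + p² + 5*p)) = -45 + (27 + 9*p*(1 + p² + 5*p)) = -18 + 9*p*(1 + p² + 5*p))
(23 + G(0, 3))*E = (23 + (-18 + 9*0*(1 + 0² + 5*0)))*26 = (23 + (-18 + 9*0*(1 + 0 + 0)))*26 = (23 + (-18 + 9*0*1))*26 = (23 + (-18 + 0))*26 = (23 - 18)*26 = 5*26 = 130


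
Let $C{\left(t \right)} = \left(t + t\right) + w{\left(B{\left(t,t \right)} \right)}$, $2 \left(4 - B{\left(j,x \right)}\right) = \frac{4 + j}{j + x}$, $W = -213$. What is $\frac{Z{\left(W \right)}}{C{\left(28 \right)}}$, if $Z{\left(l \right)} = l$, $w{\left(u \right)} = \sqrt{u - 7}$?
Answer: $- \frac{27832}{7325} + \frac{71 i \sqrt{161}}{7325} \approx -3.7996 + 0.12299 i$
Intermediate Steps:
$B{\left(j,x \right)} = 4 - \frac{4 + j}{2 \left(j + x\right)}$ ($B{\left(j,x \right)} = 4 - \frac{\left(4 + j\right) \frac{1}{j + x}}{2} = 4 - \frac{\frac{1}{j + x} \left(4 + j\right)}{2} = 4 - \frac{4 + j}{2 \left(j + x\right)}$)
$w{\left(u \right)} = \sqrt{-7 + u}$
$C{\left(t \right)} = \sqrt{-7 + \frac{-2 + \frac{15 t}{2}}{2 t}} + 2 t$ ($C{\left(t \right)} = \left(t + t\right) + \sqrt{-7 + \frac{-2 + 4 t + \frac{7 t}{2}}{t + t}} = 2 t + \sqrt{-7 + \frac{-2 + \frac{15 t}{2}}{2 t}} = \sqrt{-7 + \frac{-2 + \frac{15 t}{2}}{2 t}} + 2 t$)
$\frac{Z{\left(W \right)}}{C{\left(28 \right)}} = - \frac{213}{\frac{\sqrt{-13 - \frac{4}{28}}}{2} + 2 \cdot 28} = - \frac{213}{\frac{\sqrt{-13 - \frac{1}{7}}}{2} + 56} = - \frac{213}{\frac{\sqrt{- \frac{92}{7}}}{2} + 56} = - \frac{213}{\frac{\frac{2}{7} i \sqrt{161}}{2} + 56} = - \frac{213}{\frac{i \sqrt{161}}{7} + 56} = - \frac{213}{56 + \frac{i \sqrt{161}}{7}}$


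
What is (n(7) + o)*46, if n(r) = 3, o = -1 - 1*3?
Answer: -46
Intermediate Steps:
o = -4 (o = -1 - 3 = -4)
(n(7) + o)*46 = (3 - 4)*46 = -1*46 = -46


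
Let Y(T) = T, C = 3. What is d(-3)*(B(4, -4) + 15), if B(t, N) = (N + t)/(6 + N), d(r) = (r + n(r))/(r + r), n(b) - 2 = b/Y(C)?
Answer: 5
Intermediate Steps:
n(b) = 2 + b/3
d(r) = (2 + 4*r/3)/(2*r) (d(r) = (r + (2 + r/3))/(r + r) = (2 + 4*r/3)/((2*r)) = (2 + 4*r/3)*(1/(2*r)) = (2 + 4*r/3)/(2*r))
B(t, N) = (N + t)/(6 + N)
d(-3)*(B(4, -4) + 15) = (2/3 + 1/(-3))*((-4 + 4)/(6 - 4) + 15) = (2/3 - 1/3)*(0/2 + 15) = ((1/2)*0 + 15)/3 = (0 + 15)/3 = (1/3)*15 = 5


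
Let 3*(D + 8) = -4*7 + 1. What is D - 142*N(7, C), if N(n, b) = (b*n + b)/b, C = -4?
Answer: -1153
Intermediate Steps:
N(n, b) = (b + b*n)/b
D = -17 (D = -8 + (-4*7 + 1)/3 = -8 + (-28 + 1)/3 = -8 + (⅓)*(-27) = -8 - 9 = -17)
D - 142*N(7, C) = -17 - 142*(1 + 7) = -17 - 142*8 = -17 - 1136 = -1153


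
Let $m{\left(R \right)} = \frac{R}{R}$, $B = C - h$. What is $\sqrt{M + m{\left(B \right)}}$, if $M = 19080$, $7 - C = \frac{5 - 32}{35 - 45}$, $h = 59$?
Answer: $\sqrt{19081} \approx 138.13$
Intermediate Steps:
$C = \frac{43}{10}$ ($C = 7 - \frac{5 - 32}{35 - 45} = 7 - - \frac{27}{-10} = 7 - \left(-27\right) \left(- \frac{1}{10}\right) = 7 - \frac{27}{10} = \frac{43}{10} \approx 4.3$)
$B = - \frac{547}{10}$ ($B = \frac{43}{10} - 59 = - \frac{547}{10} \approx -54.7$)
$m{\left(R \right)} = 1$
$\sqrt{M + m{\left(B \right)}} = \sqrt{19080 + 1} = \sqrt{19081}$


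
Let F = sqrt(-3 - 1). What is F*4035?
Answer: 8070*I ≈ 8070.0*I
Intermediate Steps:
F = 2*I (F = sqrt(-4) = 2*I ≈ 2.0*I)
F*4035 = (2*I)*4035 = 8070*I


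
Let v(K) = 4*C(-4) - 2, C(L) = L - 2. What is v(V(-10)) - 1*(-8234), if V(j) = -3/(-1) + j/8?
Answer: 8208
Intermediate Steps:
C(L) = -2 + L
V(j) = 3 + j/8 (V(j) = -3*(-1) + j*(1/8) = 3 + j/8)
v(K) = -26 (v(K) = 4*(-2 - 4) - 2 = 4*(-6) - 2 = -24 - 2 = -26)
v(V(-10)) - 1*(-8234) = -26 - 1*(-8234) = -26 + 8234 = 8208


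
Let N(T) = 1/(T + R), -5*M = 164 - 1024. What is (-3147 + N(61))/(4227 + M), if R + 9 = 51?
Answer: -324140/453097 ≈ -0.71539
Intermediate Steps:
R = 42 (R = -9 + 51 = 42)
M = 172 (M = -(164 - 1024)/5 = -1/5*(-860) = 172)
N(T) = 1/(42 + T) (N(T) = 1/(T + 42) = 1/(42 + T))
(-3147 + N(61))/(4227 + M) = (-3147 + 1/(42 + 61))/(4227 + 172) = (-3147 + 1/103)/4399 = (-3147 + 1/103)*(1/4399) = -324140/103*1/4399 = -324140/453097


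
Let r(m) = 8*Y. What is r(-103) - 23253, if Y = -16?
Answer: -23381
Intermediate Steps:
r(m) = -128 (r(m) = 8*(-16) = -128)
r(-103) - 23253 = -128 - 23253 = -23381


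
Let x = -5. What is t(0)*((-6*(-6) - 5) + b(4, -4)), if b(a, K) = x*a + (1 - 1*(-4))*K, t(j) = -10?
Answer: 90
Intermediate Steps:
b(a, K) = -5*a + 5*K (b(a, K) = -5*a + (1 - 1*(-4))*K = -5*a + (1 + 4)*K = -5*a + 5*K)
t(0)*((-6*(-6) - 5) + b(4, -4)) = -10*((-6*(-6) - 5) + (-5*4 + 5*(-4))) = -10*((36 - 5) + (-20 - 20)) = -10*(31 - 40) = -10*(-9) = 90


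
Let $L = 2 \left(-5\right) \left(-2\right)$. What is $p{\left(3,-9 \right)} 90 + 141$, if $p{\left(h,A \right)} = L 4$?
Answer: $7341$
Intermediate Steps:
$L = 20$ ($L = \left(-10\right) \left(-2\right) = 20$)
$p{\left(h,A \right)} = 80$ ($p{\left(h,A \right)} = 20 \cdot 4 = 80$)
$p{\left(3,-9 \right)} 90 + 141 = 80 \cdot 90 + 141 = 7200 + 141 = 7341$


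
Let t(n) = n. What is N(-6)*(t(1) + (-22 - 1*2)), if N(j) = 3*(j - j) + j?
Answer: 138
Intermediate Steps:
N(j) = j (N(j) = 3*0 + j = 0 + j = j)
N(-6)*(t(1) + (-22 - 1*2)) = -6*(1 + (-22 - 1*2)) = -6*(1 + (-22 - 2)) = -6*(1 - 24) = -6*(-23) = 138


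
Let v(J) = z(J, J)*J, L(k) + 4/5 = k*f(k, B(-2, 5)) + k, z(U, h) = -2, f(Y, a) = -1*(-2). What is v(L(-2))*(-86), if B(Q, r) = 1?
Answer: -5848/5 ≈ -1169.6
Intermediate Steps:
f(Y, a) = 2
L(k) = -4/5 + 3*k (L(k) = -4/5 + (k*2 + k) = -4/5 + (2*k + k) = -4/5 + 3*k)
v(J) = -2*J
v(L(-2))*(-86) = -2*(-4/5 + 3*(-2))*(-86) = -2*(-4/5 - 6)*(-86) = -2*(-34/5)*(-86) = (68/5)*(-86) = -5848/5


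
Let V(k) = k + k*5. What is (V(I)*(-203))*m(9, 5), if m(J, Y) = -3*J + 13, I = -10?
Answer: -170520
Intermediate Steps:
m(J, Y) = 13 - 3*J
V(k) = 6*k (V(k) = k + 5*k = 6*k)
(V(I)*(-203))*m(9, 5) = ((6*(-10))*(-203))*(13 - 3*9) = (-60*(-203))*(13 - 27) = 12180*(-14) = -170520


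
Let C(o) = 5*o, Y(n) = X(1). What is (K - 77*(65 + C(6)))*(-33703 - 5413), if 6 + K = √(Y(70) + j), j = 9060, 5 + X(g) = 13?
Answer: 286368236 - 78232*√2267 ≈ 2.8264e+8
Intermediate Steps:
X(g) = 8 (X(g) = -5 + 13 = 8)
Y(n) = 8
K = -6 + 2*√2267 (K = -6 + √(8 + 9060) = -6 + √9068 = -6 + 2*√2267 ≈ 89.226)
(K - 77*(65 + C(6)))*(-33703 - 5413) = ((-6 + 2*√2267) - 77*(65 + 5*6))*(-33703 - 5413) = ((-6 + 2*√2267) - 77*(65 + 30))*(-39116) = ((-6 + 2*√2267) - 77*95)*(-39116) = ((-6 + 2*√2267) - 7315)*(-39116) = (-7321 + 2*√2267)*(-39116) = 286368236 - 78232*√2267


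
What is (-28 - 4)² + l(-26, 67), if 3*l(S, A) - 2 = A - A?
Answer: 3074/3 ≈ 1024.7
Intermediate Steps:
l(S, A) = ⅔ (l(S, A) = ⅔ + (A - A)/3 = ⅔ + (⅓)*0 = ⅔ + 0 = ⅔)
(-28 - 4)² + l(-26, 67) = (-28 - 4)² + ⅔ = (-32)² + ⅔ = 1024 + ⅔ = 3074/3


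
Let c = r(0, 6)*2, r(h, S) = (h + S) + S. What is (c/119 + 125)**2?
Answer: 221980201/14161 ≈ 15675.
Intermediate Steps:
r(h, S) = h + 2*S (r(h, S) = (S + h) + S = h + 2*S)
c = 24 (c = (0 + 2*6)*2 = (0 + 12)*2 = 12*2 = 24)
(c/119 + 125)**2 = (24/119 + 125)**2 = (14899/119)**2 = 221980201/14161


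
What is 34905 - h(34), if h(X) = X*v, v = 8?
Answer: 34633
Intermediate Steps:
h(X) = 8*X (h(X) = X*8 = 8*X)
34905 - h(34) = 34905 - 8*34 = 34905 - 1*272 = 34905 - 272 = 34633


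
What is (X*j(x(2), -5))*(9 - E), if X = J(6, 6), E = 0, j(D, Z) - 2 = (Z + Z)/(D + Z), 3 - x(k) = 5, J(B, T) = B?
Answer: 1296/7 ≈ 185.14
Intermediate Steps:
x(k) = -2 (x(k) = 3 - 1*5 = 3 - 5 = -2)
j(D, Z) = 2 + 2*Z/(D + Z) (j(D, Z) = 2 + (Z + Z)/(D + Z) = 2 + (2*Z)/(D + Z) = 2 + 2*Z/(D + Z))
X = 6
(X*j(x(2), -5))*(9 - E) = (6*(2*(-2 + 2*(-5))/(-2 - 5)))*(9 - 1*0) = (6*(2*(-2 - 10)/(-7)))*(9 + 0) = (6*(2*(-⅐)*(-12)))*9 = (6*(24/7))*9 = (144/7)*9 = 1296/7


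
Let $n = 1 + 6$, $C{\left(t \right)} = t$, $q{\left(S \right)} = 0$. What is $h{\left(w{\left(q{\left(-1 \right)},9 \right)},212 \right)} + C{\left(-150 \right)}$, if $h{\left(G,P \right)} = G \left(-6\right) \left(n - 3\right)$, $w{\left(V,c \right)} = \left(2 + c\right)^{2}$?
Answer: $-3054$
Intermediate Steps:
$n = 7$
$h{\left(G,P \right)} = - 24 G$ ($h{\left(G,P \right)} = G \left(-6\right) \left(7 - 3\right) = - 6 G \left(7 - 3\right) = - 6 G 4 = - 24 G$)
$h{\left(w{\left(q{\left(-1 \right)},9 \right)},212 \right)} + C{\left(-150 \right)} = - 24 \left(2 + 9\right)^{2} - 150 = - 24 \cdot 11^{2} - 150 = \left(-24\right) 121 - 150 = -2904 - 150 = -3054$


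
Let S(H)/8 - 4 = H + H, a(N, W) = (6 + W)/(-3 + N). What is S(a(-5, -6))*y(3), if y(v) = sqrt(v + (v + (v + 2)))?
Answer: 32*sqrt(11) ≈ 106.13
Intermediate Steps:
y(v) = sqrt(2 + 3*v) (y(v) = sqrt(v + (v + (2 + v))) = sqrt(v + (2 + 2*v)) = sqrt(2 + 3*v))
a(N, W) = (6 + W)/(-3 + N)
S(H) = 32 + 16*H (S(H) = 32 + 8*(H + H) = 32 + 8*(2*H) = 32 + 16*H)
S(a(-5, -6))*y(3) = (32 + 16*((6 - 6)/(-3 - 5)))*sqrt(2 + 3*3) = (32 + 16*(0/(-8)))*sqrt(2 + 9) = (32 + 16*(-1/8*0))*sqrt(11) = (32 + 16*0)*sqrt(11) = (32 + 0)*sqrt(11) = 32*sqrt(11)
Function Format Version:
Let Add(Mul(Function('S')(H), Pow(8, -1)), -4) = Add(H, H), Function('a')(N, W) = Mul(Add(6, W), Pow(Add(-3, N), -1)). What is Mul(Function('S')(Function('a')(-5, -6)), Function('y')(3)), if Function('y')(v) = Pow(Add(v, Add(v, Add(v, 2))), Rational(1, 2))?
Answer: Mul(32, Pow(11, Rational(1, 2))) ≈ 106.13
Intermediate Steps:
Function('y')(v) = Pow(Add(2, Mul(3, v)), Rational(1, 2)) (Function('y')(v) = Pow(Add(v, Add(v, Add(2, v))), Rational(1, 2)) = Pow(Add(v, Add(2, Mul(2, v))), Rational(1, 2)) = Pow(Add(2, Mul(3, v)), Rational(1, 2)))
Function('a')(N, W) = Mul(Pow(Add(-3, N), -1), Add(6, W))
Function('S')(H) = Add(32, Mul(16, H)) (Function('S')(H) = Add(32, Mul(8, Add(H, H))) = Add(32, Mul(8, Mul(2, H))) = Add(32, Mul(16, H)))
Mul(Function('S')(Function('a')(-5, -6)), Function('y')(3)) = Mul(Add(32, Mul(16, Mul(Pow(Add(-3, -5), -1), Add(6, -6)))), Pow(Add(2, Mul(3, 3)), Rational(1, 2))) = Mul(Add(32, Mul(16, Mul(Pow(-8, -1), 0))), Pow(Add(2, 9), Rational(1, 2))) = Mul(Add(32, Mul(16, Mul(Rational(-1, 8), 0))), Pow(11, Rational(1, 2))) = Mul(Add(32, Mul(16, 0)), Pow(11, Rational(1, 2))) = Mul(Add(32, 0), Pow(11, Rational(1, 2))) = Mul(32, Pow(11, Rational(1, 2)))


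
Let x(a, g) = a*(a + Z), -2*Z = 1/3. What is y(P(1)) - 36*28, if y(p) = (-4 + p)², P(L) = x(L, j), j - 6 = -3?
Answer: -35927/36 ≈ -997.97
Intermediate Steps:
Z = -⅙ (Z = -½/3 = -½*⅓ = -⅙ ≈ -0.16667)
j = 3 (j = 6 - 3 = 3)
x(a, g) = a*(-⅙ + a) (x(a, g) = a*(a - ⅙) = a*(-⅙ + a))
P(L) = L*(-⅙ + L)
y(P(1)) - 36*28 = (-4 + 1*(-⅙ + 1))² - 36*28 = (-4 + 1*(⅚))² - 1008 = (-4 + ⅚)² - 1008 = (-19/6)² - 1008 = 361/36 - 1008 = -35927/36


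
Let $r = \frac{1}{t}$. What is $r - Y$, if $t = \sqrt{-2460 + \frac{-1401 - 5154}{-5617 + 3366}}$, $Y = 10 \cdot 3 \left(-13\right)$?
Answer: $390 - \frac{i \sqrt{1383340795}}{1843635} \approx 390.0 - 0.020174 i$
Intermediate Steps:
$Y = -390$ ($Y = 30 \left(-13\right) = -390$)
$t = \frac{3 i \sqrt{1383340795}}{2251}$ ($t = \sqrt{-2460 + \frac{-1401 - 5154}{-2251}} = \sqrt{-2460 + \left(-1401 - 5154\right) \left(- \frac{1}{2251}\right)} = \sqrt{-2460 - - \frac{6555}{2251}} = \sqrt{-2460 + \frac{6555}{2251}} = \sqrt{- \frac{5530905}{2251}} = \frac{3 i \sqrt{1383340795}}{2251} \approx 49.569 i$)
$r = - \frac{i \sqrt{1383340795}}{1843635}$ ($r = \frac{1}{\frac{3}{2251} i \sqrt{1383340795}} = - \frac{i \sqrt{1383340795}}{1843635} \approx - 0.020174 i$)
$r - Y = - \frac{i \sqrt{1383340795}}{1843635} - -390 = - \frac{i \sqrt{1383340795}}{1843635} + 390 = 390 - \frac{i \sqrt{1383340795}}{1843635}$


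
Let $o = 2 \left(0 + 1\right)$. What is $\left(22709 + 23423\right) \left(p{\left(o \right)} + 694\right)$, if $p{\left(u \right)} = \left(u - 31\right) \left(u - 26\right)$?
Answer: $64123480$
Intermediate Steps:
$o = 2$ ($o = 2 \cdot 1 = 2$)
$p{\left(u \right)} = \left(-31 + u\right) \left(-26 + u\right)$
$\left(22709 + 23423\right) \left(p{\left(o \right)} + 694\right) = \left(22709 + 23423\right) \left(\left(806 + 2^{2} - 114\right) + 694\right) = 46132 \left(\left(806 + 4 - 114\right) + 694\right) = 46132 \left(696 + 694\right) = 46132 \cdot 1390 = 64123480$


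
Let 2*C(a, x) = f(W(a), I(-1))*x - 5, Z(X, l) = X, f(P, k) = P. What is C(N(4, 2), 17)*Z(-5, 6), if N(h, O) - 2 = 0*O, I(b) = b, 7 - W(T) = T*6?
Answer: 225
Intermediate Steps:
W(T) = 7 - 6*T (W(T) = 7 - T*6 = 7 - 6*T)
N(h, O) = 2 (N(h, O) = 2 + 0*O = 2 + 0 = 2)
C(a, x) = -5/2 + x*(7 - 6*a)/2 (C(a, x) = ((7 - 6*a)*x - 5)/2 = (x*(7 - 6*a) - 5)/2 = (-5 + x*(7 - 6*a))/2 = -5/2 + x*(7 - 6*a)/2)
C(N(4, 2), 17)*Z(-5, 6) = (-5/2 - ½*17*(-7 + 6*2))*(-5) = (-5/2 - ½*17*(-7 + 12))*(-5) = (-5/2 - ½*17*5)*(-5) = (-5/2 - 85/2)*(-5) = -45*(-5) = 225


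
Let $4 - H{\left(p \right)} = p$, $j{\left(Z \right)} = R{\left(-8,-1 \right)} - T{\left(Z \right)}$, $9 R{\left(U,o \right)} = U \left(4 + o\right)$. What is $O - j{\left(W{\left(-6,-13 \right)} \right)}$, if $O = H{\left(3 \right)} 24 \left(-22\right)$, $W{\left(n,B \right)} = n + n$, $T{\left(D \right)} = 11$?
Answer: $- \frac{1543}{3} \approx -514.33$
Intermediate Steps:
$R{\left(U,o \right)} = \frac{U \left(4 + o\right)}{9}$
$W{\left(n,B \right)} = 2 n$
$j{\left(Z \right)} = - \frac{41}{3}$ ($j{\left(Z \right)} = \frac{1}{9} \left(-8\right) \left(4 - 1\right) - 11 = \frac{1}{9} \left(-8\right) 3 - 11 = - \frac{8}{3} - 11 = - \frac{41}{3}$)
$H{\left(p \right)} = 4 - p$
$O = -528$ ($O = \left(4 - 3\right) 24 \left(-22\right) = 1 \cdot 24 \left(-22\right) = 24 \left(-22\right) = -528$)
$O - j{\left(W{\left(-6,-13 \right)} \right)} = -528 - - \frac{41}{3} = -528 + \frac{41}{3} = - \frac{1543}{3}$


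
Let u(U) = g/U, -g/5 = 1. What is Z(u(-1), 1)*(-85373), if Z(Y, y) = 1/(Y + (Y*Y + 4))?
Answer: -85373/34 ≈ -2511.0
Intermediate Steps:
g = -5 (g = -5*1 = -5)
u(U) = -5/U
Z(Y, y) = 1/(4 + Y + Y**2) (Z(Y, y) = 1/(Y + (Y**2 + 4)) = 1/(Y + (4 + Y**2)) = 1/(4 + Y + Y**2))
Z(u(-1), 1)*(-85373) = -85373/(4 - 5/(-1) + (-5/(-1))**2) = -85373/(4 - 5*(-1) + (-5*(-1))**2) = -85373/(4 + 5 + 5**2) = -85373/(4 + 5 + 25) = -85373/34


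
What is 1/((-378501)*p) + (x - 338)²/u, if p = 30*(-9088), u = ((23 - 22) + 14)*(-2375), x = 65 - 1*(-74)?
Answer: -272440393001401/245086967520000 ≈ -1.1116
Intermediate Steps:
x = 139 (x = 65 + 74 = 139)
u = -35625 (u = (1 + 14)*(-2375) = 15*(-2375) = -35625)
p = -272640
1/((-378501)*p) + (x - 338)²/u = 1/(-378501*(-272640)) + (139 - 338)²/(-35625) = -1/378501*(-1/272640) + (-199)²*(-1/35625) = 1/103194512640 + 39601*(-1/35625) = 1/103194512640 - 39601/35625 = -272440393001401/245086967520000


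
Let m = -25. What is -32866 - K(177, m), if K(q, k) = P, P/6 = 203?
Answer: -34084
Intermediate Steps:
P = 1218 (P = 6*203 = 1218)
K(q, k) = 1218
-32866 - K(177, m) = -32866 - 1*1218 = -32866 - 1218 = -34084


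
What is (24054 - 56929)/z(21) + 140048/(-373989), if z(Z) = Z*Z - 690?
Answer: 1362224047/10347029 ≈ 131.65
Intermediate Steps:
z(Z) = -690 + Z² (z(Z) = Z² - 690 = -690 + Z²)
(24054 - 56929)/z(21) + 140048/(-373989) = (24054 - 56929)/(-690 + 21²) + 140048/(-373989) = -32875/(-690 + 441) + 140048*(-1/373989) = -32875/(-249) - 140048/373989 = -32875*(-1/249) - 140048/373989 = 32875/249 - 140048/373989 = 1362224047/10347029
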